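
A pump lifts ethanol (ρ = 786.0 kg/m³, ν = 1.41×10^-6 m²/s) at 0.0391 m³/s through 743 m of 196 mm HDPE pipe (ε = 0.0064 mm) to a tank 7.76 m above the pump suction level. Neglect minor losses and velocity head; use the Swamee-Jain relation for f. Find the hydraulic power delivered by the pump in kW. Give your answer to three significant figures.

V = 4Q/(πD²) = 1.296 m/s; Re = 1.80×10^5; ε/D = 3.27×10^-5; f = 0.01613
h_f = f(L/D)V²/2g = 5.234 m
Total head H = z + h_f = 7.76 + 5.234 = 12.99 m
P_hyd = ρgQH = 786.0·9.81·0.0391·12.99 = 3.918 kW

P_hyd ≈ 3.92 kW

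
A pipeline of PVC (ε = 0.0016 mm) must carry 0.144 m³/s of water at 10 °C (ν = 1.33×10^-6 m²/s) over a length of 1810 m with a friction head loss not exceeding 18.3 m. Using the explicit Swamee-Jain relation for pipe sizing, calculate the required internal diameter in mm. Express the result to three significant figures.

D ≈ 300 mm

Swamee-Jain (Type III): D = 0.66·[ε^1.25·(LQ²/(gh_f))^4.75 + ν·Q^9.4·(L/(gh_f))^5.2]^0.04
LQ²/(gh_f) = 0.2091; L/(gh_f) = 10.08
Term 1 = ε^1.25·(…)^4.75 = 3.36×10^-11; Term 2 = ν·Q^9.4·(…)^5.2 = 2.70×10^-9
D = 0.66·(3.36×10^-11 + 2.70×10^-9)^0.04 = 0.2999 m = 300 mm
Check: V = 2.04 m/s, Re = 4.60×10^5, f = 0.01337, h_f = 17.1 m ≈ 18.3 m ✓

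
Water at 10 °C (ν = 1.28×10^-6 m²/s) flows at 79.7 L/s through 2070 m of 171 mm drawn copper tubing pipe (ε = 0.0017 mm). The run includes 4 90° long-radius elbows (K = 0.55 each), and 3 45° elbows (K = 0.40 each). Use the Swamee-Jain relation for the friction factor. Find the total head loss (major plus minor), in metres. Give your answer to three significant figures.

V = 4Q/(πD²) = 3.470 m/s; V²/2g = 0.6138 m
Re = 4.64×10^5, ε/D = 9.94×10^-6 → f = 0.01342 (Swamee-Jain)
Major: h_f = f(L/D)·V²/2g = 0.01342·12105·0.6138 = 99.73 m
Minor: ΣK = 3.40; h_m = ΣK·V²/2g = 2.087 m
Total H_L = 99.73 + 2.087 = 101.8 m

H_L ≈ 102 m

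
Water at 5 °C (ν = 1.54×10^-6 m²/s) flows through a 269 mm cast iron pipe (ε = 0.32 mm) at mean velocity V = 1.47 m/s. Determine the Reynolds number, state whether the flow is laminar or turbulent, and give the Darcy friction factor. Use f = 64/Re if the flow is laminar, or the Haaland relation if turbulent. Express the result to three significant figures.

Re = VD/ν = 1.470·0.269/1.54×10^-6 = 2.57×10^5
Re > 4000 → turbulent; ε/D = 0.00119
Haaland: f = 0.02141

Re ≈ 2.57×10^5; turbulent; f ≈ 0.0214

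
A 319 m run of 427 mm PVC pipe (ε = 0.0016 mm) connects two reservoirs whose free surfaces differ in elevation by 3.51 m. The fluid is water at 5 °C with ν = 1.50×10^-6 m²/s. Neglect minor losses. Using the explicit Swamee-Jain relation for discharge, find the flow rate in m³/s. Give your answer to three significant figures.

Swamee-Jain (Type II): Q = -0.965·√(gD⁵h_f/L)·ln[ε/(3.7D) + √(3.17ν²L/(gD³h_f))]
√(gD⁵h_f/L) = √(9.81·0.427⁵·3.51/319) = 0.03914
ε/(3.7D) = 1.01×10^-6; √(3.17ν²L/(gD³h_f)) = 2.91×10^-5
Q = -0.965·0.03914·ln(3.015×10^-5) = 0.3932 m³/s
Check: V = 2.75 m/s, Re = 7.82×10^5, f = 0.01218, h_f = 3.50 m ≈ 3.51 m ✓

Q ≈ 0.393 m³/s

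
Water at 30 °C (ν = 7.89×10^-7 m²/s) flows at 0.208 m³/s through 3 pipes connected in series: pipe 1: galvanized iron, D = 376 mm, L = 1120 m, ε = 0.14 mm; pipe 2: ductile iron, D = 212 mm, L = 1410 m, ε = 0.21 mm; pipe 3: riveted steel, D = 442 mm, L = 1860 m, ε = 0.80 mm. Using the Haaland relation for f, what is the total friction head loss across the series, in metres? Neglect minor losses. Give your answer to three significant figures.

H ≈ 251 m

Pipe 1: V = 1.873 m/s, Re = 8.93×10^5, ε/D = 3.72×10^-4, f = 0.01628, h_1 = f(L/D)V²/2g = 8.675 m
Pipe 2: V = 5.893 m/s, Re = 1.58×10^6, ε/D = 9.91×10^-4, f = 0.01980, h_2 = f(L/D)V²/2g = 233.1 m
Pipe 3: V = 1.356 m/s, Re = 7.59×10^5, ε/D = 0.00181, f = 0.02309, h_3 = f(L/D)V²/2g = 9.099 m
Series → Q common, losses add: H = Σh = 250.8 m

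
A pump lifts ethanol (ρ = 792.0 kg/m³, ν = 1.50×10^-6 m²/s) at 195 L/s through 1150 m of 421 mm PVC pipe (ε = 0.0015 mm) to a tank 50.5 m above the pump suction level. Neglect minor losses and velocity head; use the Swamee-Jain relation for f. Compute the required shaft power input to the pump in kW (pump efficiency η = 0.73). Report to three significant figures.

P_shaft ≈ 113 kW

V = 4Q/(πD²) = 1.401 m/s; Re = 3.93×10^5; ε/D = 3.56×10^-6; f = 0.01372
h_f = f(L/D)V²/2g = 3.749 m
Total head H = z + h_f = 50.5 + 3.749 = 54.25 m
P_hyd = ρgQH = 792.0·9.81·0.195·54.25 = 82.19 kW
P_shaft = P_hyd/η = 82.19/0.73 = 112.6 kW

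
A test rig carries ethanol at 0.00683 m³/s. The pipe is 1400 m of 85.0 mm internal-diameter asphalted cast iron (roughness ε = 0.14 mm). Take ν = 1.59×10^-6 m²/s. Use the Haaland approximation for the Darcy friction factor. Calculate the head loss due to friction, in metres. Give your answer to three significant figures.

V = 4Q/(πD²) = 4·0.00683/(π·0.0850²) = 1.204 m/s
Re = VD/ν = 1.204·0.0850/1.59×10^-6 = 6.43×10^4 → turbulent
ε/D = 0.14/85.0 = 0.00165
Haaland: f = 0.02482
h_f = f(L/D)V²/(2g) = 0.02482·(1400/0.0850)·1.204²/(2·9.81) = 30.19 m

h_f ≈ 30.2 m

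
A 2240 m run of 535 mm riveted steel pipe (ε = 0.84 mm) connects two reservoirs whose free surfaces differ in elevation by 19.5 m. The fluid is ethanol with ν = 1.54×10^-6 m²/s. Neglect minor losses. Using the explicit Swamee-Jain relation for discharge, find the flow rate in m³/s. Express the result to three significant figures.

Swamee-Jain (Type II): Q = -0.965·√(gD⁵h_f/L)·ln[ε/(3.7D) + √(3.17ν²L/(gD³h_f))]
√(gD⁵h_f/L) = √(9.81·0.535⁵·19.5/2240) = 0.06118
ε/(3.7D) = 4.24×10^-4; √(3.17ν²L/(gD³h_f)) = 2.40×10^-5
Q = -0.965·0.06118·ln(4.483×10^-4) = 0.4552 m³/s
Check: V = 2.02 m/s, Re = 7.03×10^5, f = 0.02239, h_f = 19.6 m ≈ 19.5 m ✓

Q ≈ 0.455 m³/s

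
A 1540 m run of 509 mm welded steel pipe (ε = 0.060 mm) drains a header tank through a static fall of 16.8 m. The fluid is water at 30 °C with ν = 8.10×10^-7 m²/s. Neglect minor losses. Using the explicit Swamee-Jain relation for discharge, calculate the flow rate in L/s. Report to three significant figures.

Q ≈ 585 L/s

Swamee-Jain (Type II): Q = -0.965·√(gD⁵h_f/L)·ln[ε/(3.7D) + √(3.17ν²L/(gD³h_f))]
√(gD⁵h_f/L) = √(9.81·0.509⁵·16.8/1540) = 0.06047
ε/(3.7D) = 3.19×10^-5; √(3.17ν²L/(gD³h_f)) = 1.21×10^-5
Q = -0.965·0.06047·ln(4.400×10^-5) = 0.5853 m³/s
Check: V = 2.88 m/s, Re = 1.81×10^6, f = 0.01325, h_f = 16.9 m ≈ 16.8 m ✓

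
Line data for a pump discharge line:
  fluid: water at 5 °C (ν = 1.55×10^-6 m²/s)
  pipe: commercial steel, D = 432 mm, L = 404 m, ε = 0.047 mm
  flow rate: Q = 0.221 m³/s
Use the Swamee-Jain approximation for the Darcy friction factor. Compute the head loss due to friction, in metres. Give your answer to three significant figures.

V = 4Q/(πD²) = 4·0.221/(π·0.432²) = 1.508 m/s
Re = VD/ν = 1.508·0.432/1.55×10^-6 = 4.20×10^5 → turbulent
ε/D = 0.047/432 = 1.09×10^-4
Swamee-Jain: f = 0.01487
h_f = f(L/D)V²/(2g) = 0.01487·(404/0.432)·1.508²/(2·9.81) = 1.611 m

h_f ≈ 1.61 m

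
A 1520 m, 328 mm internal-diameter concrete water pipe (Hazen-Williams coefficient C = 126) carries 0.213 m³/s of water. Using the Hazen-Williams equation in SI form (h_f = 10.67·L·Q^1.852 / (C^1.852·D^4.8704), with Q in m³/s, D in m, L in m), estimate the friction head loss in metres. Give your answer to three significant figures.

h_f ≈ 27.2 m

h_f = 10.67·1520·0.213^1.852 / (126^1.852·0.328^4.8704) = 27.17 m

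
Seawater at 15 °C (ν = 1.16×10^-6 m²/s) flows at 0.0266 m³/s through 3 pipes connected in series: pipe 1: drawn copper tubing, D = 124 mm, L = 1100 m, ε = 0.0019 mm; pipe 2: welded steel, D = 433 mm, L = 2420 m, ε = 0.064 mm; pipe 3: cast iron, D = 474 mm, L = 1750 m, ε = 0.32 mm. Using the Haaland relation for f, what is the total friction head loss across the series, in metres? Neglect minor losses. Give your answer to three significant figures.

Pipe 1: V = 2.203 m/s, Re = 2.35×10^5, ε/D = 1.53×10^-5, f = 0.01512, h_1 = f(L/D)V²/2g = 33.17 m
Pipe 2: V = 0.1806 m/s, Re = 6.74×10^4, ε/D = 1.48×10^-4, f = 0.01991, h_2 = f(L/D)V²/2g = 0.1850 m
Pipe 3: V = 0.1507 m/s, Re = 6.16×10^4, ε/D = 6.75×10^-4, f = 0.02209, h_3 = f(L/D)V²/2g = 0.09445 m
Series → Q common, losses add: H = Σh = 33.45 m

H ≈ 33.5 m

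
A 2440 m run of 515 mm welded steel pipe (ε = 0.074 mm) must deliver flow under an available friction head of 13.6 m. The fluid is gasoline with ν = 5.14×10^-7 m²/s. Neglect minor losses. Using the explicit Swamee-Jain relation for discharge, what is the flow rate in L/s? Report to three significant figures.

Swamee-Jain (Type II): Q = -0.965·√(gD⁵h_f/L)·ln[ε/(3.7D) + √(3.17ν²L/(gD³h_f))]
√(gD⁵h_f/L) = √(9.81·0.515⁵·13.6/2440) = 0.04451
ε/(3.7D) = 3.88×10^-5; √(3.17ν²L/(gD³h_f)) = 1.06×10^-5
Q = -0.965·0.04451·ln(4.942×10^-5) = 0.4258 m³/s
Check: V = 2.04 m/s, Re = 2.05×10^6, f = 0.01356, h_f = 13.7 m ≈ 13.6 m ✓

Q ≈ 426 L/s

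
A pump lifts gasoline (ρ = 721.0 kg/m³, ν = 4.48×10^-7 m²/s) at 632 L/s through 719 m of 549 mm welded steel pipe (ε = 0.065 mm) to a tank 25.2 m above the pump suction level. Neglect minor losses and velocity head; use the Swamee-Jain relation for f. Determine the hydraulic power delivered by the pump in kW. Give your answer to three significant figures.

P_hyd ≈ 140 kW

V = 4Q/(πD²) = 2.670 m/s; Re = 3.27×10^6; ε/D = 1.18×10^-4; f = 0.01292
h_f = f(L/D)V²/2g = 6.146 m
Total head H = z + h_f = 25.2 + 6.146 = 31.35 m
P_hyd = ρgQH = 721.0·9.81·0.632·31.35 = 140.1 kW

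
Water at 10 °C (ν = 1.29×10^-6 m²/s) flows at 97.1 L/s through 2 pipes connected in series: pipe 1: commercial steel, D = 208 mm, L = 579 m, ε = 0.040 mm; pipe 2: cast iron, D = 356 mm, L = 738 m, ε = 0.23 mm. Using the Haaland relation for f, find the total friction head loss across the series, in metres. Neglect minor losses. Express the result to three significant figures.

H ≈ 19.7 m

Pipe 1: V = 2.858 m/s, Re = 4.61×10^5, ε/D = 1.92×10^-4, f = 0.01533, h_1 = f(L/D)V²/2g = 17.76 m
Pipe 2: V = 0.9755 m/s, Re = 2.69×10^5, ε/D = 6.46×10^-4, f = 0.01899, h_2 = f(L/D)V²/2g = 1.910 m
Series → Q common, losses add: H = Σh = 19.67 m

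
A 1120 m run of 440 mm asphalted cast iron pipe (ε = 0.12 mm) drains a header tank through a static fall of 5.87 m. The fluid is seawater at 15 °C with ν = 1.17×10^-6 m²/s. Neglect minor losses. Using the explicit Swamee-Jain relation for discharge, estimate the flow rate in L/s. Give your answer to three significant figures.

Q ≈ 257 L/s

Swamee-Jain (Type II): Q = -0.965·√(gD⁵h_f/L)·ln[ε/(3.7D) + √(3.17ν²L/(gD³h_f))]
√(gD⁵h_f/L) = √(9.81·0.440⁵·5.87/1120) = 0.02912
ε/(3.7D) = 7.37×10^-5; √(3.17ν²L/(gD³h_f)) = 3.15×10^-5
Q = -0.965·0.02912·ln(1.052×10^-4) = 0.2574 m³/s
Check: V = 1.69 m/s, Re = 6.37×10^5, f = 0.01589, h_f = 5.91 m ≈ 5.87 m ✓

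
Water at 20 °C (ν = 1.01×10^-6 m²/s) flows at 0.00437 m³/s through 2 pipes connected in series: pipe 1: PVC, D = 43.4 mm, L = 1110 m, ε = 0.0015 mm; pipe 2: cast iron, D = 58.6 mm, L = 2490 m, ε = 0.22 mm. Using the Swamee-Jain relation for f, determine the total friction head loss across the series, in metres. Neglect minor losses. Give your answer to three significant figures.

Pipe 1: V = 2.954 m/s, Re = 1.27×10^5, ε/D = 3.46×10^-5, f = 0.01725, h_1 = f(L/D)V²/2g = 196.2 m
Pipe 2: V = 1.620 m/s, Re = 9.40×10^4, ε/D = 0.00375, f = 0.02935, h_2 = f(L/D)V²/2g = 166.9 m
Series → Q common, losses add: H = Σh = 363.1 m

H ≈ 363 m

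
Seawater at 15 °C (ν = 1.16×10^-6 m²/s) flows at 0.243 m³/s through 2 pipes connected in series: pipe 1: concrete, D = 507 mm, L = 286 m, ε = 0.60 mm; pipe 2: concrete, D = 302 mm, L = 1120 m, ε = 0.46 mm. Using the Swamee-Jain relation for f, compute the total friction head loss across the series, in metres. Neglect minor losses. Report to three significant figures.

H ≈ 49.1 m

Pipe 1: V = 1.204 m/s, Re = 5.26×10^5, ε/D = 0.00118, f = 0.02109, h_1 = f(L/D)V²/2g = 0.8785 m
Pipe 2: V = 3.392 m/s, Re = 8.83×10^5, ε/D = 0.00152, f = 0.02215, h_2 = f(L/D)V²/2g = 48.19 m
Series → Q common, losses add: H = Σh = 49.07 m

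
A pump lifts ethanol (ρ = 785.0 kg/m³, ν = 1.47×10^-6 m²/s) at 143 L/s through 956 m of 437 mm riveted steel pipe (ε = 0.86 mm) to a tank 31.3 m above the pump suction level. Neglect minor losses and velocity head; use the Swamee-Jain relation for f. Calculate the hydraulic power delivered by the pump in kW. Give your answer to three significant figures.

V = 4Q/(πD²) = 0.9534 m/s; Re = 2.83×10^5; ε/D = 0.00197; f = 0.02412
h_f = f(L/D)V²/2g = 2.444 m
Total head H = z + h_f = 31.3 + 2.444 = 33.74 m
P_hyd = ρgQH = 785.0·9.81·0.143·33.74 = 37.16 kW

P_hyd ≈ 37.2 kW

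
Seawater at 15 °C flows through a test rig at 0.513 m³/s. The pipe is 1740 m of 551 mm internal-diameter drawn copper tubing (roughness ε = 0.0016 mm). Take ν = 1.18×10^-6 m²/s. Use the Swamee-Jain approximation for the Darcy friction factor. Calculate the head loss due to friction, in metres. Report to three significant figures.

h_f ≈ 8.70 m

V = 4Q/(πD²) = 4·0.513/(π·0.551²) = 2.151 m/s
Re = VD/ν = 2.151·0.551/1.18×10^-6 = 1.00×10^6 → turbulent
ε/D = 0.0016/551 = 2.90×10^-6
Swamee-Jain: f = 0.01167
h_f = f(L/D)V²/(2g) = 0.01167·(1740/0.551)·2.151²/(2·9.81) = 8.695 m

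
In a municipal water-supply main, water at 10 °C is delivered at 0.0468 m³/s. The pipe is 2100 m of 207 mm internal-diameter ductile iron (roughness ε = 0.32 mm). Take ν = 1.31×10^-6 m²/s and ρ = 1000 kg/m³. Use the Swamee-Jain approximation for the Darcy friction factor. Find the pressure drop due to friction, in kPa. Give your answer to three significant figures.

Δp ≈ 226 kPa

V = 4Q/(πD²) = 4·0.0468/(π·0.207²) = 1.391 m/s
Re = VD/ν = 1.391·0.207/1.31×10^-6 = 2.20×10^5 → turbulent
ε/D = 0.32/207 = 0.00155
Swamee-Jain: f = 0.02303
h_f = f(L/D)V²/(2g) = 0.02303·(2100/0.207)·1.391²/(2·9.81) = 23.03 m
Δp = ρg·h_f = 1000·9.81·23.03 = 225.9 kPa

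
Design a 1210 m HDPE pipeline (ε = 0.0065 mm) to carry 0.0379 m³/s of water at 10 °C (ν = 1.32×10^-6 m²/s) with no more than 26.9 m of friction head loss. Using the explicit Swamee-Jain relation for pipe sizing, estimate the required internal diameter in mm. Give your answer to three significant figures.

D ≈ 155 mm

Swamee-Jain (Type III): D = 0.66·[ε^1.25·(LQ²/(gh_f))^4.75 + ν·Q^9.4·(L/(gh_f))^5.2]^0.04
LQ²/(gh_f) = 0.006586; L/(gh_f) = 4.585
Term 1 = ε^1.25·(…)^4.75 = 1.43×10^-17; Term 2 = ν·Q^9.4·(…)^5.2 = 1.58×10^-16
D = 0.66·(1.43×10^-17 + 1.58×10^-16)^0.04 = 0.1545 m = 155 mm
Check: V = 2.02 m/s, Re = 2.37×10^5, f = 0.01545, h_f = 25.2 m ≈ 26.9 m ✓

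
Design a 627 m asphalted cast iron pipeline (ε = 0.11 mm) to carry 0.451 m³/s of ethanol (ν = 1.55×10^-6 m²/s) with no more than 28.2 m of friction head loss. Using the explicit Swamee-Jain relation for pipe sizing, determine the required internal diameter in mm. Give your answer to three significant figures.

Swamee-Jain (Type III): D = 0.66·[ε^1.25·(LQ²/(gh_f))^4.75 + ν·Q^9.4·(L/(gh_f))^5.2]^0.04
LQ²/(gh_f) = 0.4610; L/(gh_f) = 2.266
Term 1 = ε^1.25·(…)^4.75 = 2.85×10^-7; Term 2 = ν·Q^9.4·(…)^5.2 = 6.13×10^-8
D = 0.66·(2.85×10^-7 + 6.13×10^-8)^0.04 = 0.3640 m = 364 mm
Check: V = 4.33 m/s, Re = 1.02×10^6, f = 0.01576, h_f = 26.0 m ≈ 28.2 m ✓

D ≈ 364 mm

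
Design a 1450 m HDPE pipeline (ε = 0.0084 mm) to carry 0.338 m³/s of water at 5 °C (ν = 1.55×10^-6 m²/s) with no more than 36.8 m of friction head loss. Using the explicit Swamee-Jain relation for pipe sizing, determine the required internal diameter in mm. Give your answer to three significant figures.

Swamee-Jain (Type III): D = 0.66·[ε^1.25·(LQ²/(gh_f))^4.75 + ν·Q^9.4·(L/(gh_f))^5.2]^0.04
LQ²/(gh_f) = 0.4589; L/(gh_f) = 4.017
Term 1 = ε^1.25·(…)^4.75 = 1.12×10^-8; Term 2 = ν·Q^9.4·(…)^5.2 = 7.98×10^-8
D = 0.66·(1.12×10^-8 + 7.98×10^-8)^0.04 = 0.3451 m = 345 mm
Check: V = 3.61 m/s, Re = 8.05×10^5, f = 0.01255, h_f = 35.1 m ≈ 36.8 m ✓

D ≈ 345 mm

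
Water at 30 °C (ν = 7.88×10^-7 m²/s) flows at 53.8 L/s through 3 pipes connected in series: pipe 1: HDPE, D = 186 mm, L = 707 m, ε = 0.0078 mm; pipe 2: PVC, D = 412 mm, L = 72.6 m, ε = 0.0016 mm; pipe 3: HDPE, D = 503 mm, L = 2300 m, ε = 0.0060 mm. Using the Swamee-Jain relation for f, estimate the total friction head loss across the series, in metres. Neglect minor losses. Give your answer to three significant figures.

H ≈ 10.8 m

Pipe 1: V = 1.980 m/s, Re = 4.67×10^5, ε/D = 4.19×10^-5, f = 0.01386, h_1 = f(L/D)V²/2g = 10.53 m
Pipe 2: V = 0.4036 m/s, Re = 2.11×10^5, ε/D = 3.88×10^-6, f = 0.01541, h_2 = f(L/D)V²/2g = 0.02254 m
Pipe 3: V = 0.2707 m/s, Re = 1.73×10^5, ε/D = 1.19×10^-5, f = 0.01608, h_3 = f(L/D)V²/2g = 0.2748 m
Series → Q common, losses add: H = Σh = 10.83 m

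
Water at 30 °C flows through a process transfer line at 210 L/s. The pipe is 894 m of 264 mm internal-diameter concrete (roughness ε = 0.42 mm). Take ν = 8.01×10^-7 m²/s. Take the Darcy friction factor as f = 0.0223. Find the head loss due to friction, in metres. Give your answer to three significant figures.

h_f ≈ 56.6 m

V = 4Q/(πD²) = 4·0.210/(π·0.264²) = 3.836 m/s
h_f = f(L/D)V²/(2g) = 0.02230·(894/0.264)·3.836²/(2·9.81) = 56.65 m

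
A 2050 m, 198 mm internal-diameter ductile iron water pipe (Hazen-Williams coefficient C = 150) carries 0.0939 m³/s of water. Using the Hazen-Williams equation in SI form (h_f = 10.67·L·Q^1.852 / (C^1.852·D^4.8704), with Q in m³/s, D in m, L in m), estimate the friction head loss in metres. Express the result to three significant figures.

h_f = 10.67·2050·0.0939^1.852 / (150^1.852·0.198^4.8704) = 68.03 m

h_f ≈ 68.0 m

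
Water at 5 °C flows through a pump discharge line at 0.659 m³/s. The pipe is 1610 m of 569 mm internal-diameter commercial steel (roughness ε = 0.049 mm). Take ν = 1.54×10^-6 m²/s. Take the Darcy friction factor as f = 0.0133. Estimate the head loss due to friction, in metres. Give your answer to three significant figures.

V = 4Q/(πD²) = 4·0.659/(π·0.569²) = 2.592 m/s
h_f = f(L/D)V²/(2g) = 0.01330·(1610/0.569)·2.592²/(2·9.81) = 12.88 m

h_f ≈ 12.9 m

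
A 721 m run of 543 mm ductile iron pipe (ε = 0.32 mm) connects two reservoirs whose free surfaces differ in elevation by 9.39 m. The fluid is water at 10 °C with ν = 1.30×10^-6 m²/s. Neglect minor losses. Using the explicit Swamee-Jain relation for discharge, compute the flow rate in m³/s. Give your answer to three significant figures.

Q ≈ 0.648 m³/s

Swamee-Jain (Type II): Q = -0.965·√(gD⁵h_f/L)·ln[ε/(3.7D) + √(3.17ν²L/(gD³h_f))]
√(gD⁵h_f/L) = √(9.81·0.543⁵·9.39/721) = 0.07766
ε/(3.7D) = 1.59×10^-4; √(3.17ν²L/(gD³h_f)) = 1.62×10^-5
Q = -0.965·0.07766·ln(1.755×10^-4) = 0.6481 m³/s
Check: V = 2.80 m/s, Re = 1.17×10^6, f = 0.01781, h_f = 9.44 m ≈ 9.39 m ✓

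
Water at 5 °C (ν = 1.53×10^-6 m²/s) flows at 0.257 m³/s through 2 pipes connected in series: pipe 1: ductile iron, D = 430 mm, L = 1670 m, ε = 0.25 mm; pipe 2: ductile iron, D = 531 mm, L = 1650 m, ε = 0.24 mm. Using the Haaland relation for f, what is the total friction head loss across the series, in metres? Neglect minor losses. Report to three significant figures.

H ≈ 14.9 m

Pipe 1: V = 1.770 m/s, Re = 4.97×10^5, ε/D = 5.81×10^-4, f = 0.01808, h_1 = f(L/D)V²/2g = 11.21 m
Pipe 2: V = 1.161 m/s, Re = 4.03×10^5, ε/D = 4.52×10^-4, f = 0.01746, h_2 = f(L/D)V²/2g = 3.724 m
Series → Q common, losses add: H = Σh = 14.93 m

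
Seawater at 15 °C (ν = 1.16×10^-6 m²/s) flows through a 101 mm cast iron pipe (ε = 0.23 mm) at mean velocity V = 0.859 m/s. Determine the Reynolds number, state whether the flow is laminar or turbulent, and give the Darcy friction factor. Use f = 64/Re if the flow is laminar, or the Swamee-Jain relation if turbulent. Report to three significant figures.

Re ≈ 7.48×10^4; turbulent; f ≈ 0.0265

Re = VD/ν = 0.8590·0.101/1.16×10^-6 = 7.48×10^4
Re > 4000 → turbulent; ε/D = 0.00228
Swamee-Jain: f = 0.02653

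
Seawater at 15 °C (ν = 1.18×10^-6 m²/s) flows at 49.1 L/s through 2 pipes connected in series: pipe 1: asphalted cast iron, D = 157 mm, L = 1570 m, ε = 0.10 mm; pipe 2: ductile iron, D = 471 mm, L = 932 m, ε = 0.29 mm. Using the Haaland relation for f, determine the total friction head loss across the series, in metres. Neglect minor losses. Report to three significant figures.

Pipe 1: V = 2.536 m/s, Re = 3.37×10^5, ε/D = 6.37×10^-4, f = 0.01871, h_1 = f(L/D)V²/2g = 61.34 m
Pipe 2: V = 0.2818 m/s, Re = 1.12×10^5, ε/D = 6.16×10^-4, f = 0.02027, h_2 = f(L/D)V²/2g = 0.1623 m
Series → Q common, losses add: H = Σh = 61.51 m

H ≈ 61.5 m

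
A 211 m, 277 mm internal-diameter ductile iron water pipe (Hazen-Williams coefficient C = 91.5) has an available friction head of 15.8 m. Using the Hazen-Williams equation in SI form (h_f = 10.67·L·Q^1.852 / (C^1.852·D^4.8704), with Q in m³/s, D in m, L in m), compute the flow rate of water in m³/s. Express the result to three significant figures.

Q ≈ 0.215 m³/s

Rearranging: Q = [h_f·C^1.852·D^4.8704 / (10.67·L)]^(1/1.852)
Q = [15.8·91.5^1.852·0.277^4.8704 / (10.67·211)]^0.540 = 0.2149 m³/s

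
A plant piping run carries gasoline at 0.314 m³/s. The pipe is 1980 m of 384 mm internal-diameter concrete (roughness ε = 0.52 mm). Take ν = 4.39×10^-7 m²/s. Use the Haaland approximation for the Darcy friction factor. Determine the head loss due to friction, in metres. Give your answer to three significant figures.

V = 4Q/(πD²) = 4·0.314/(π·0.384²) = 2.711 m/s
Re = VD/ν = 2.711·0.384/4.39×10^-7 = 2.37×10^6 → turbulent
ε/D = 0.52/384 = 0.00135
Haaland: f = 0.02130
h_f = f(L/D)V²/(2g) = 0.02130·(1980/0.384)·2.711²/(2·9.81) = 41.15 m

h_f ≈ 41.2 m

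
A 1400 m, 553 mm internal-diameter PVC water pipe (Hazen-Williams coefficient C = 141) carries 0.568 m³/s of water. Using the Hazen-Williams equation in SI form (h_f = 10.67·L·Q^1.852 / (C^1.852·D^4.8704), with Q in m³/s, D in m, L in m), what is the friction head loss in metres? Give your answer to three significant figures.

h_f = 10.67·1400·0.568^1.852 / (141^1.852·0.553^4.8704) = 9.818 m

h_f ≈ 9.82 m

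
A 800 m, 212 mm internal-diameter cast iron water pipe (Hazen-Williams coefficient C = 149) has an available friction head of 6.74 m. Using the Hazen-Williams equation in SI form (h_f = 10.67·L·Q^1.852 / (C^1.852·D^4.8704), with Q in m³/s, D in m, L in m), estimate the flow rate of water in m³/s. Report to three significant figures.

Q ≈ 0.0532 m³/s

Rearranging: Q = [h_f·C^1.852·D^4.8704 / (10.67·L)]^(1/1.852)
Q = [6.74·149^1.852·0.212^4.8704 / (10.67·800)]^0.540 = 0.05325 m³/s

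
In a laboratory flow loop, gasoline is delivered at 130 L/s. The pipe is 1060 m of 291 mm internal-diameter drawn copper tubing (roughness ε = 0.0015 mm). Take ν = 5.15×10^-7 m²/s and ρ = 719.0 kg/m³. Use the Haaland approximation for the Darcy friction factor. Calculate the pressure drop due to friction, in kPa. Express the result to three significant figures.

V = 4Q/(πD²) = 4·0.130/(π·0.291²) = 1.955 m/s
Re = VD/ν = 1.955·0.291/5.15×10^-7 = 1.10×10^6 → turbulent
ε/D = 0.0015/291 = 5.15×10^-6
Haaland: f = 0.01149
h_f = f(L/D)V²/(2g) = 0.01149·(1060/0.291)·1.955²/(2·9.81) = 8.150 m
Δp = ρg·h_f = 719.0·9.81·8.150 = 57.49 kPa

Δp ≈ 57.5 kPa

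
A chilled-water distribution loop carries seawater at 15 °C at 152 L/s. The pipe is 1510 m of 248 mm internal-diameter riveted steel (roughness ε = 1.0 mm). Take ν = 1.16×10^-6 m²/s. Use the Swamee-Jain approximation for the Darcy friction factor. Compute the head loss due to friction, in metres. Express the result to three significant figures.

V = 4Q/(πD²) = 4·0.152/(π·0.248²) = 3.147 m/s
Re = VD/ν = 3.147·0.248/1.16×10^-6 = 6.73×10^5 → turbulent
ε/D = 1.0/248 = 0.00403
Swamee-Jain: f = 0.02873
h_f = f(L/D)V²/(2g) = 0.02873·(1510/0.248)·3.147²/(2·9.81) = 88.28 m

h_f ≈ 88.3 m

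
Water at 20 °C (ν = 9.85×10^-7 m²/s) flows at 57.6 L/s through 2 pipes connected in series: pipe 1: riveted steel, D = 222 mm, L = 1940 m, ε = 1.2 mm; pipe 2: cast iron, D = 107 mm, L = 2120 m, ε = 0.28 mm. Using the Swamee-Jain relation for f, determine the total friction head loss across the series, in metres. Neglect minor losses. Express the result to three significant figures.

H ≈ 1090 m

Pipe 1: V = 1.488 m/s, Re = 3.35×10^5, ε/D = 0.00541, f = 0.03149, h_1 = f(L/D)V²/2g = 31.06 m
Pipe 2: V = 6.406 m/s, Re = 6.96×10^5, ε/D = 0.00262, f = 0.02550, h_2 = f(L/D)V²/2g = 1056 m
Series → Q common, losses add: H = Σh = 1088 m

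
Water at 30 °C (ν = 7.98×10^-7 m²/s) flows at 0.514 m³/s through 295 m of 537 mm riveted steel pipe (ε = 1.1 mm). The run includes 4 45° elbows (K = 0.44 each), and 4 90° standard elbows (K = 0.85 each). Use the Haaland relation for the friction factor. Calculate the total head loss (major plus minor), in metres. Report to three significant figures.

H_L ≈ 4.78 m

V = 4Q/(πD²) = 2.269 m/s; V²/2g = 0.2625 m
Re = 1.53×10^6, ε/D = 0.00205 → f = 0.02372 (Haaland)
Major: h_f = f(L/D)·V²/2g = 0.02372·549.3·0.2625 = 3.421 m
Minor: ΣK = 5.16; h_m = ΣK·V²/2g = 1.355 m
Total H_L = 3.421 + 1.355 = 4.776 m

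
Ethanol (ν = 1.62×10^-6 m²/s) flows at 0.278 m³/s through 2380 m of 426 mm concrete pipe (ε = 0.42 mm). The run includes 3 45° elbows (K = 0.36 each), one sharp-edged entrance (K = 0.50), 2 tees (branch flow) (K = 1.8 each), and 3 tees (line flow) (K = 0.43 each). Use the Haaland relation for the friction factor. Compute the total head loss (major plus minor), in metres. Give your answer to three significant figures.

V = 4Q/(πD²) = 1.950 m/s; V²/2g = 0.1939 m
Re = 5.13×10^5, ε/D = 9.86×10^-4 → f = 0.02012 (Haaland)
Major: h_f = f(L/D)·V²/2g = 0.02012·5587·0.1939 = 21.80 m
Minor: ΣK = 6.47; h_m = ΣK·V²/2g = 1.255 m
Total H_L = 21.80 + 1.255 = 23.05 m

H_L ≈ 23.1 m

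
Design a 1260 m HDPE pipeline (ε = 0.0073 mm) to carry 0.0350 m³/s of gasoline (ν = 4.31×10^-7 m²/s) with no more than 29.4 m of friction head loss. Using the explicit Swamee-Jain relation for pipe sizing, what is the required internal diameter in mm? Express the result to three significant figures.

D ≈ 143 mm

Swamee-Jain (Type III): D = 0.66·[ε^1.25·(LQ²/(gh_f))^4.75 + ν·Q^9.4·(L/(gh_f))^5.2]^0.04
LQ²/(gh_f) = 0.005352; L/(gh_f) = 4.369
Term 1 = ε^1.25·(…)^4.75 = 6.16×10^-18; Term 2 = ν·Q^9.4·(…)^5.2 = 1.90×10^-17
D = 0.66·(6.16×10^-18 + 1.90×10^-17)^0.04 = 0.1431 m = 143 mm
Check: V = 2.18 m/s, Re = 7.23×10^5, f = 0.01320, h_f = 28.1 m ≈ 29.4 m ✓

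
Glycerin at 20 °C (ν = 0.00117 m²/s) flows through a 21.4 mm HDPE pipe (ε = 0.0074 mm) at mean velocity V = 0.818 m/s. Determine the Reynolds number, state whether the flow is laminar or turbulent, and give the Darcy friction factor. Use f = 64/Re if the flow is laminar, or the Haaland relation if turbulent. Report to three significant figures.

Re = VD/ν = 0.8180·0.0214/0.00117 = 15.0
Re < 2300 → laminar → f = 64/Re = 4.278

Re ≈ 15.0; laminar; f = 64/Re ≈ 4.28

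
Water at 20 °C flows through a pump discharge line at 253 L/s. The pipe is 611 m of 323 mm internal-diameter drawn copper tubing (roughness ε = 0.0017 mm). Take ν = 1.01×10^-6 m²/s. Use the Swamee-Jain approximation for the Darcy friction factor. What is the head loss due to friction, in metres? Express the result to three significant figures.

h_f ≈ 10.8 m

V = 4Q/(πD²) = 4·0.253/(π·0.323²) = 3.088 m/s
Re = VD/ν = 3.088·0.323/1.01×10^-6 = 9.87×10^5 → turbulent
ε/D = 0.0017/323 = 5.26×10^-6
Swamee-Jain: f = 0.01176
h_f = f(L/D)V²/(2g) = 0.01176·(611/0.323)·3.088²/(2·9.81) = 10.81 m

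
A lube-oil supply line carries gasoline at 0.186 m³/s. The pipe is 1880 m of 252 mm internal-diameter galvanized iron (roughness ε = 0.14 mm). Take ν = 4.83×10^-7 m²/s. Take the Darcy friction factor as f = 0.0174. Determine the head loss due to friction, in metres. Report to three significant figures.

V = 4Q/(πD²) = 4·0.186/(π·0.252²) = 3.729 m/s
h_f = f(L/D)V²/(2g) = 0.01740·(1880/0.252)·3.729²/(2·9.81) = 92.01 m

h_f ≈ 92.0 m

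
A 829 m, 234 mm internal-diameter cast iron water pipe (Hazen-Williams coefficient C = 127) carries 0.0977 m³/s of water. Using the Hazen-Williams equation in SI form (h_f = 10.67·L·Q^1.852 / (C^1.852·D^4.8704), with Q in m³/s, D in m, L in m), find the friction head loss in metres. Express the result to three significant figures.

h_f = 10.67·829·0.0977^1.852 / (127^1.852·0.234^4.8704) = 17.86 m

h_f ≈ 17.9 m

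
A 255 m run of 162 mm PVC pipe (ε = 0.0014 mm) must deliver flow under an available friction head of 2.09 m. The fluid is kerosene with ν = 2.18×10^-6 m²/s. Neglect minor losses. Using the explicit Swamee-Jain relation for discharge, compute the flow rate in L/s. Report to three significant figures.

Q ≈ 24.4 L/s

Swamee-Jain (Type II): Q = -0.965·√(gD⁵h_f/L)·ln[ε/(3.7D) + √(3.17ν²L/(gD³h_f))]
√(gD⁵h_f/L) = √(9.81·0.162⁵·2.09/255) = 0.002995
ε/(3.7D) = 2.34×10^-6; √(3.17ν²L/(gD³h_f)) = 2.10×10^-4
Q = -0.965·0.002995·ln(2.123×10^-4) = 0.02445 m³/s
Check: V = 1.19 m/s, Re = 8.81×10^4, f = 0.01839, h_f = 2.08 m ≈ 2.09 m ✓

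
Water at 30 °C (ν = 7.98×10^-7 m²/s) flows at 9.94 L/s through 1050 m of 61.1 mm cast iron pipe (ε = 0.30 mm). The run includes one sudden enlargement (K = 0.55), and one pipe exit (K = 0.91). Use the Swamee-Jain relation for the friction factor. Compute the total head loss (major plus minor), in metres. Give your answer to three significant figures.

V = 4Q/(πD²) = 3.390 m/s; V²/2g = 0.5858 m
Re = 2.60×10^5, ε/D = 0.00491 → f = 0.03072 (Swamee-Jain)
Major: h_f = f(L/D)·V²/2g = 0.03072·17185·0.5858 = 309.3 m
Minor: ΣK = 1.46; h_m = ΣK·V²/2g = 0.8552 m
Total H_L = 309.3 + 0.8552 = 310.1 m

H_L ≈ 310 m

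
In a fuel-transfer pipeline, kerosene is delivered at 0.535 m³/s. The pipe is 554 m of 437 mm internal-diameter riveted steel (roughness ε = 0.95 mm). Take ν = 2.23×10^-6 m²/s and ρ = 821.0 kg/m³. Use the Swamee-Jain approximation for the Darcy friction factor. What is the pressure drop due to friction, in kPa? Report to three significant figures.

Δp ≈ 161 kPa

V = 4Q/(πD²) = 4·0.535/(π·0.437²) = 3.567 m/s
Re = VD/ν = 3.567·0.437/2.23×10^-6 = 6.99×10^5 → turbulent
ε/D = 0.95/437 = 0.00217
Swamee-Jain: f = 0.02429
h_f = f(L/D)V²/(2g) = 0.02429·(554/0.437)·3.567²/(2·9.81) = 19.97 m
Δp = ρg·h_f = 821.0·9.81·19.97 = 160.8 kPa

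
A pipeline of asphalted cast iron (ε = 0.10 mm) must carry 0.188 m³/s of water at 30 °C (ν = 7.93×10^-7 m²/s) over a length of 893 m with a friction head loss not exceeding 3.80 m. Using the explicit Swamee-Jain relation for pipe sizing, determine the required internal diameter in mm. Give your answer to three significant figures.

D ≈ 409 mm

Swamee-Jain (Type III): D = 0.66·[ε^1.25·(LQ²/(gh_f))^4.75 + ν·Q^9.4·(L/(gh_f))^5.2]^0.04
LQ²/(gh_f) = 0.8467; L/(gh_f) = 23.96
Term 1 = ε^1.25·(…)^4.75 = 4.54×10^-6; Term 2 = ν·Q^9.4·(…)^5.2 = 1.78×10^-6
D = 0.66·(4.54×10^-6 + 1.78×10^-6)^0.04 = 0.4088 m = 409 mm
Check: V = 1.43 m/s, Re = 7.38×10^5, f = 0.01549, h_f = 3.54 m ≈ 3.80 m ✓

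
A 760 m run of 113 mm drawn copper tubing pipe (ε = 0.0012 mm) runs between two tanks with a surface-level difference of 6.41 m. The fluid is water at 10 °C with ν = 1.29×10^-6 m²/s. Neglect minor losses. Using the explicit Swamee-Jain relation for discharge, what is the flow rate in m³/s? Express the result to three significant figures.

Swamee-Jain (Type II): Q = -0.965·√(gD⁵h_f/L)·ln[ε/(3.7D) + √(3.17ν²L/(gD³h_f))]
√(gD⁵h_f/L) = √(9.81·0.113⁵·6.41/760) = 0.001235
ε/(3.7D) = 2.87×10^-6; √(3.17ν²L/(gD³h_f)) = 2.10×10^-4
Q = -0.965·0.001235·ln(2.131×10^-4) = 0.01007 m³/s
Check: V = 1.00 m/s, Re = 8.80×10^4, f = 0.01841, h_f = 6.37 m ≈ 6.41 m ✓

Q ≈ 0.0101 m³/s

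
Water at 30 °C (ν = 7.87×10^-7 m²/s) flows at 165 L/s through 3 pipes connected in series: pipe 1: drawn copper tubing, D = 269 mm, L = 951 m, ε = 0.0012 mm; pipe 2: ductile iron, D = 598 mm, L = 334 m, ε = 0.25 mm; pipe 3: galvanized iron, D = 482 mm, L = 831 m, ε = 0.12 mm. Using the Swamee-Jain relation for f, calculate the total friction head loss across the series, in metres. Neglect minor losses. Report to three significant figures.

H ≈ 19.1 m

Pipe 1: V = 2.903 m/s, Re = 9.92×10^5, ε/D = 4.46×10^-6, f = 0.01173, h_1 = f(L/D)V²/2g = 17.82 m
Pipe 2: V = 0.5875 m/s, Re = 4.46×10^5, ε/D = 4.18×10^-4, f = 0.01736, h_2 = f(L/D)V²/2g = 0.1705 m
Pipe 3: V = 0.9043 m/s, Re = 5.54×10^5, ε/D = 2.49×10^-4, f = 0.01583, h_3 = f(L/D)V²/2g = 1.137 m
Series → Q common, losses add: H = Σh = 19.13 m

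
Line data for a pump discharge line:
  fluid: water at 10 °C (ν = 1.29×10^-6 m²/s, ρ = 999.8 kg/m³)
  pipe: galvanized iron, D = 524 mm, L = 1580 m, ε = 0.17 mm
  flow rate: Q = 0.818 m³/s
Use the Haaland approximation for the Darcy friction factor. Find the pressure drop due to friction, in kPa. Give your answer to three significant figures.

Δp ≈ 339 kPa

V = 4Q/(πD²) = 4·0.818/(π·0.524²) = 3.793 m/s
Re = VD/ν = 3.793·0.524/1.29×10^-6 = 1.54×10^6 → turbulent
ε/D = 0.17/524 = 3.24×10^-4
Haaland: f = 0.01562
h_f = f(L/D)V²/(2g) = 0.01562·(1580/0.524)·3.793²/(2·9.81) = 34.53 m
Δp = ρg·h_f = 999.8·9.81·34.53 = 338.7 kPa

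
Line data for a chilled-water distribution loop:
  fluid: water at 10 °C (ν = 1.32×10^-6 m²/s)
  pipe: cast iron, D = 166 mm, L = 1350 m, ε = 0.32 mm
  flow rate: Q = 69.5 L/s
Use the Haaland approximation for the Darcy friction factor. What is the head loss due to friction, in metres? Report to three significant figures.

h_f ≈ 101 m

V = 4Q/(πD²) = 4·0.0695/(π·0.166²) = 3.211 m/s
Re = VD/ν = 3.211·0.166/1.32×10^-6 = 4.04×10^5 → turbulent
ε/D = 0.32/166 = 0.00193
Haaland: f = 0.02365
h_f = f(L/D)V²/(2g) = 0.02365·(1350/0.166)·3.211²/(2·9.81) = 101.1 m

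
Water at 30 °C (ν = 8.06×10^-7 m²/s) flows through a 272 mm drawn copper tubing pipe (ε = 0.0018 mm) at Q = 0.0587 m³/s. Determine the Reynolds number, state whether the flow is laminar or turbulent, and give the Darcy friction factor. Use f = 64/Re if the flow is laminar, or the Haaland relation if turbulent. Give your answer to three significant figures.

Re ≈ 3.41×10^5; turbulent; f ≈ 0.0141

V = 4Q/(πD²) = 1.010 m/s
Re = VD/ν = 1.010·0.272/8.06×10^-7 = 3.41×10^5
Re > 4000 → turbulent; ε/D = 6.62×10^-6
Haaland: f = 0.01406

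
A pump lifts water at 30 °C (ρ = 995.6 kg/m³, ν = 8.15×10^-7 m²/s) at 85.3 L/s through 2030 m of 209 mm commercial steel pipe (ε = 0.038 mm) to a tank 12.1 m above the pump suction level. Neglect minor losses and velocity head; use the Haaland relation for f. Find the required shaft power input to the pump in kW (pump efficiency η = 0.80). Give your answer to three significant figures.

V = 4Q/(πD²) = 2.486 m/s; Re = 6.38×10^5; ε/D = 1.82×10^-4; f = 0.01482
h_f = f(L/D)V²/2g = 45.36 m
Total head H = z + h_f = 12.1 + 45.36 = 57.46 m
P_hyd = ρgQH = 995.6·9.81·0.0853·57.46 = 47.87 kW
P_shaft = P_hyd/η = 47.87/0.80 = 59.84 kW

P_shaft ≈ 59.8 kW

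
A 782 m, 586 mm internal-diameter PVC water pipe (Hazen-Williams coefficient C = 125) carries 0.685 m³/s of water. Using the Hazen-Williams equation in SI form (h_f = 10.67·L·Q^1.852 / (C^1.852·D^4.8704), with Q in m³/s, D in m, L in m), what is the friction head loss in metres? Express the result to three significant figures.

h_f ≈ 7.31 m

h_f = 10.67·782·0.685^1.852 / (125^1.852·0.586^4.8704) = 7.312 m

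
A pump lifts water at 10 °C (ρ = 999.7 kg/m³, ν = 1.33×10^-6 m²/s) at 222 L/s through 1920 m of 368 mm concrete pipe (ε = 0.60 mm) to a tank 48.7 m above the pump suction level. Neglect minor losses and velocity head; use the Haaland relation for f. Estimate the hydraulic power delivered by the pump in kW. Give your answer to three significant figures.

V = 4Q/(πD²) = 2.087 m/s; Re = 5.78×10^5; ε/D = 0.00163; f = 0.02257
h_f = f(L/D)V²/2g = 26.14 m
Total head H = z + h_f = 48.7 + 26.14 = 74.84 m
P_hyd = ρgQH = 999.7·9.81·0.222·74.84 = 162.9 kW

P_hyd ≈ 163 kW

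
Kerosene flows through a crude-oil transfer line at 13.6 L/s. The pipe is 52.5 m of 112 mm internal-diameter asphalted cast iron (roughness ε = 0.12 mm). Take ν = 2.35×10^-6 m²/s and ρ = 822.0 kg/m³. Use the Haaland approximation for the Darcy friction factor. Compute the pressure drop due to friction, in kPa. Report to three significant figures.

V = 4Q/(πD²) = 4·0.0136/(π·0.112²) = 1.380 m/s
Re = VD/ν = 1.380·0.112/2.35×10^-6 = 6.58×10^4 → turbulent
ε/D = 0.12/112 = 0.00107
Haaland: f = 0.02315
h_f = f(L/D)V²/(2g) = 0.02315·(52.5/0.112)·1.380²/(2·9.81) = 1.054 m
Δp = ρg·h_f = 822.0·9.81·1.054 = 8.498 kPa

Δp ≈ 8.50 kPa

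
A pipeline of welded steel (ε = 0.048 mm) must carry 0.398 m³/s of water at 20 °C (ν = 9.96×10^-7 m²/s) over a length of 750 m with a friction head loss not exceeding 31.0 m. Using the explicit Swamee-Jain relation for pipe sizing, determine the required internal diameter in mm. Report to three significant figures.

Swamee-Jain (Type III): D = 0.66·[ε^1.25·(LQ²/(gh_f))^4.75 + ν·Q^9.4·(L/(gh_f))^5.2]^0.04
LQ²/(gh_f) = 0.3907; L/(gh_f) = 2.466
Term 1 = ε^1.25·(…)^4.75 = 4.60×10^-8; Term 2 = ν·Q^9.4·(…)^5.2 = 1.89×10^-8
D = 0.66·(4.60×10^-8 + 1.89×10^-8)^0.04 = 0.3404 m = 340 mm
Check: V = 4.37 m/s, Re = 1.49×10^6, f = 0.01373, h_f = 29.5 m ≈ 31.0 m ✓

D ≈ 340 mm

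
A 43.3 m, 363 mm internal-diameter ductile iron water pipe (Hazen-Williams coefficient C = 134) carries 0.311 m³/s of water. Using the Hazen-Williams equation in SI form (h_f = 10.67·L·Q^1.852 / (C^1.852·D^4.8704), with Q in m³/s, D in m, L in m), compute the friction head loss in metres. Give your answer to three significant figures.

h_f = 10.67·43.3·0.311^1.852 / (134^1.852·0.363^4.8704) = 0.8497 m

h_f ≈ 0.850 m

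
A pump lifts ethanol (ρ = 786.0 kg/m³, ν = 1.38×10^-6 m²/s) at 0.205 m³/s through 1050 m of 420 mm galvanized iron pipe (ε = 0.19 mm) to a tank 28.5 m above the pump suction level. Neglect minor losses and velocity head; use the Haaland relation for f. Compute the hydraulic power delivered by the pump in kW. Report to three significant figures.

P_hyd ≈ 52.7 kW

V = 4Q/(πD²) = 1.480 m/s; Re = 4.50×10^5; ε/D = 4.52×10^-4; f = 0.01736
h_f = f(L/D)V²/2g = 4.842 m
Total head H = z + h_f = 28.5 + 4.842 = 33.34 m
P_hyd = ρgQH = 786.0·9.81·0.205·33.34 = 52.70 kW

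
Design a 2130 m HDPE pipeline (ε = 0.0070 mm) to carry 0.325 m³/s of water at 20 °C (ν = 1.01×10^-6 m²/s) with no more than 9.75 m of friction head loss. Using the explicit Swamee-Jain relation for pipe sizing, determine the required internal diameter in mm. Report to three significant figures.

D ≈ 476 mm

Swamee-Jain (Type III): D = 0.66·[ε^1.25·(LQ²/(gh_f))^4.75 + ν·Q^9.4·(L/(gh_f))^5.2]^0.04
LQ²/(gh_f) = 2.352; L/(gh_f) = 22.27
Term 1 = ε^1.25·(…)^4.75 = 2.09×10^-5; Term 2 = ν·Q^9.4·(…)^5.2 = 2.66×10^-4
D = 0.66·(2.09×10^-5 + 2.66×10^-4)^0.04 = 0.4762 m = 476 mm
Check: V = 1.82 m/s, Re = 8.60×10^5, f = 0.01223, h_f = 9.28 m ≈ 9.75 m ✓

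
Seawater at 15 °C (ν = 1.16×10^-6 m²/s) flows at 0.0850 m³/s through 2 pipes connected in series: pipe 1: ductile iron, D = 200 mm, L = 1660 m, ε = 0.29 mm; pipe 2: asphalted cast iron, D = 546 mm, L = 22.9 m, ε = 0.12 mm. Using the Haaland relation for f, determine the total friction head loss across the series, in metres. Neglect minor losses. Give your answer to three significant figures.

Pipe 1: V = 2.706 m/s, Re = 4.66×10^5, ε/D = 0.00145, f = 0.02201, h_1 = f(L/D)V²/2g = 68.17 m
Pipe 2: V = 0.3630 m/s, Re = 1.71×10^5, ε/D = 2.20×10^-4, f = 0.01736, h_2 = f(L/D)V²/2g = 0.004891 m
Series → Q common, losses add: H = Σh = 68.18 m

H ≈ 68.2 m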